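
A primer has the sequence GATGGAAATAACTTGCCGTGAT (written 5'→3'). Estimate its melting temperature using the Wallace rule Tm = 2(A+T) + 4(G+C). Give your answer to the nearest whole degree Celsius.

Base counts: A=7, T=6, G=6, C=3 (length 22).
Tm = 2·(7+6) + 4·(6+3) = 2·13 + 4·9 = 26 + 36 = 62°C.

62°C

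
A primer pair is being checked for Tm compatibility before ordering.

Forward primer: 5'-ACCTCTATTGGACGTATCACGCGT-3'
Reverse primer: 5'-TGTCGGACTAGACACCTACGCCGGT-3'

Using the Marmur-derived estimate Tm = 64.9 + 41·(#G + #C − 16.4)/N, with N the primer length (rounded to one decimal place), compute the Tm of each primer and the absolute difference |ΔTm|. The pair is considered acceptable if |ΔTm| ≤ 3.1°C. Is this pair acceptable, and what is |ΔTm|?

|ΔTm| = 5.2°C; the pair is not acceptable.

Forward: G+C = 12, N = 24 → Tm = 64.9 + 41·(12 − 16.4)/24 = 57.4°C.
Reverse: G+C = 15, N = 25 → Tm = 64.9 + 41·(15 − 16.4)/25 = 62.6°C.
|ΔTm| = |57.4 − 62.6| = 5.2°C, > 3.1°C.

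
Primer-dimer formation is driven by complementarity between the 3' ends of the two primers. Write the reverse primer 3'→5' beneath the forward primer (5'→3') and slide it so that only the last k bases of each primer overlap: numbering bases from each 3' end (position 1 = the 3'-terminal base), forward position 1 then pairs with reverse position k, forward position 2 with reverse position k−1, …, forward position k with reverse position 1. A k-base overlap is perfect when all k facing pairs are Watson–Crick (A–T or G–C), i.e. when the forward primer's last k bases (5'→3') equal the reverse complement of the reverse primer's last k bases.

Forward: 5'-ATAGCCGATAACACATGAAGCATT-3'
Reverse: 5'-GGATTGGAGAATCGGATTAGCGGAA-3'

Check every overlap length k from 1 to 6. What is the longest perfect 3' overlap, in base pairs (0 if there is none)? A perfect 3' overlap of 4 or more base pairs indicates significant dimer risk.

Last 6 bases (5'→3') — forward …AGCATT, reverse …GCGGAA.
Reverse complement of the reverse primer's last 6 bases: TTCCGC; its first k bases are the reverse complement of the reverse primer's last k bases, so a perfect k-base overlap needs the forward primer's last k bases to equal them.
Comparing (forward last k vs required): k=1: T vs T ✓; k=2: TT vs TT ✓; k=3: ATT vs TTC ✗; k=4: CATT vs TTCC ✗; k=5: GCATT vs TTCCG ✗; k=6: AGCATT vs TTCCGC ✗.
Perfect overlaps at k = 1, 2; the largest is 2.

Longest perfect overlap: 2 complementary base pairs; below the dimer-risk threshold (threshold 4).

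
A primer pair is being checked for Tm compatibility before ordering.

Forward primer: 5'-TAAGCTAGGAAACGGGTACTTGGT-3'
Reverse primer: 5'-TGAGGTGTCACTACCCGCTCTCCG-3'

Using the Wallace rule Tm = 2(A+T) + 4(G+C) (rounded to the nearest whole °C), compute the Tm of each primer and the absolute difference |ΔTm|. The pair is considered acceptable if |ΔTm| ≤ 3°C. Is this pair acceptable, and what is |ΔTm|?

Forward: A=7 T=6 G=8 C=3 → Tm = 2·13 + 4·11 = 70°C.
Reverse: A=3 T=6 G=6 C=9 → Tm = 2·9 + 4·15 = 78°C.
|ΔTm| = |70 − 78| = 8°C, > 3°C.

|ΔTm| = 8°C; the pair is not acceptable.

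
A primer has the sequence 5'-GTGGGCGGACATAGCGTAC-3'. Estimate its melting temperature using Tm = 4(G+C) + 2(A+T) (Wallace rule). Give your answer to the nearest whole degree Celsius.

Base counts: A=4, T=3, G=8, C=4 (length 19).
Tm = 2·(4+3) + 4·(8+4) = 2·7 + 4·12 = 14 + 48 = 62°C.

62°C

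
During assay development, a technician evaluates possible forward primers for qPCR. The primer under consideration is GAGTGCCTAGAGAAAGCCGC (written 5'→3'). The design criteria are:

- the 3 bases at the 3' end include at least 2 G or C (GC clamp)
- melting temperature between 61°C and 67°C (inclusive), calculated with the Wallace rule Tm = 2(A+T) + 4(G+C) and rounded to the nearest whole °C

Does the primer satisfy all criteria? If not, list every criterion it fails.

Meets all criteria.

Base counts: A=6, T=2, G=7, C=5 (length 20).
GC clamp: 3' end CGC has 3 G/C ✓
Tm: Tm = 2·8 + 4·12 = 64°C ✓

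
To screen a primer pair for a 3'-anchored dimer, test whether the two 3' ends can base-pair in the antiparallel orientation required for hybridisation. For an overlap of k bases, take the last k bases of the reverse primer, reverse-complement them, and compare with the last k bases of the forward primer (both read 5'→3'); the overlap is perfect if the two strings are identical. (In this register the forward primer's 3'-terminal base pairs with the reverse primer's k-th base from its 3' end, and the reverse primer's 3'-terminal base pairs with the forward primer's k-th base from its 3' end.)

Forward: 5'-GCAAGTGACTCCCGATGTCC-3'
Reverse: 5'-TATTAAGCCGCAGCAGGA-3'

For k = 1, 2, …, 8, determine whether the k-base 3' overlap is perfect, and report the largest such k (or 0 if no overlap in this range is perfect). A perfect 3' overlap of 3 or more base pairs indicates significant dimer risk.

Longest perfect overlap: 3 complementary base pairs; significant dimer risk (threshold 3).

Last 8 bases (5'→3') — forward …CGATGTCC, reverse …CAGCAGGA.
Reverse complement of the reverse primer's last 8 bases: TCCTGCTG; its first k bases are the reverse complement of the reverse primer's last k bases, so a perfect k-base overlap needs the forward primer's last k bases to equal them.
Comparing (forward last k vs required): k=1: C vs T ✗; k=2: CC vs TC ✗; k=3: TCC vs TCC ✓; k=4: GTCC vs TCCT ✗; k=5: TGTCC vs TCCTG ✗; k=6: ATGTCC vs TCCTGC ✗; k=7: GATGTCC vs TCCTGCT ✗; k=8: CGATGTCC vs TCCTGCTG ✗.
Only k = 3 is perfect, so the longest perfect 3' overlap is 3.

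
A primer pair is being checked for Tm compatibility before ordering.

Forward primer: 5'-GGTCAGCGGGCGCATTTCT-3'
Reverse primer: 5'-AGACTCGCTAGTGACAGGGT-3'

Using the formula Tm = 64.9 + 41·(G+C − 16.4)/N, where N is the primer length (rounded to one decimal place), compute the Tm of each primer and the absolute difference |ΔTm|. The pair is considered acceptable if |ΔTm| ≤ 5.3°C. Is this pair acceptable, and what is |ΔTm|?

Forward: G+C = 12, N = 19 → Tm = 64.9 + 41·(12 − 16.4)/19 = 55.4°C.
Reverse: G+C = 11, N = 20 → Tm = 64.9 + 41·(11 − 16.4)/20 = 53.8°C.
|ΔTm| = |55.4 − 53.8| = 1.6°C, ≤ 5.3°C.

|ΔTm| = 1.6°C; the pair is acceptable.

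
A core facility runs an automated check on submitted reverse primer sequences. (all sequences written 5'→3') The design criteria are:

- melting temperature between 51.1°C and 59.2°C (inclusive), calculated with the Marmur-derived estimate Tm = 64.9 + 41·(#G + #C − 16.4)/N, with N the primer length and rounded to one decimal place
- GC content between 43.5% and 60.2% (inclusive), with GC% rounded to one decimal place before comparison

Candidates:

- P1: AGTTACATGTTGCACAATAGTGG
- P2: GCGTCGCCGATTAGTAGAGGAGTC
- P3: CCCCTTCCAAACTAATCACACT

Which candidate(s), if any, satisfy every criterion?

P1 (23 nt, A=7 T=7 G=6 C=3): Tm = 64.9 + 41·(9 − 16.4)/23 = 51.7°C ✓; GC 9/23 = 39.1%, outside 43.5–60.2% ✗ — fails.
P2 (24 nt, A=5 T=5 G=9 C=5): Tm = 64.9 + 41·(14 − 16.4)/24 = 60.8°C, outside 51.1–59.2°C ✗; GC 14/24 = 58.3% ✓ — fails.
P3 (22 nt, A=7 T=5 G=0 C=10): Tm = 64.9 + 41·(10 − 16.4)/22 = 53.0°C ✓; GC 10/22 = 45.5% ✓ — passes.

P3 only.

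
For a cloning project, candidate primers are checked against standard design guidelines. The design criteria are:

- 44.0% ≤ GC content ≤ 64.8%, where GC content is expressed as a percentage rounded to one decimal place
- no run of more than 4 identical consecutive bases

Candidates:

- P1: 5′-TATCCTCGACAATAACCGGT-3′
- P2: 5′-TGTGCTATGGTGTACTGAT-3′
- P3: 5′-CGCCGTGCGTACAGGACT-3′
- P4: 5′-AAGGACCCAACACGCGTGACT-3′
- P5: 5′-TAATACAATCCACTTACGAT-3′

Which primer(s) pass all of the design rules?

P1 and P4.

P1 (20 nt, A=6 T=5 G=3 C=6): GC 9/20 = 45.0% ✓; longest run = 2 ✓ — passes.
P2 (19 nt, A=3 T=8 G=6 C=2): GC 8/19 = 42.1%, outside 44.0–64.8% ✗; longest run = 2 ✓ — fails.
P3 (18 nt, A=3 T=3 G=6 C=6): GC 12/18 = 66.7%, outside 44.0–64.8% ✗; longest run = 2 ✓ — fails.
P4 (21 nt, A=7 T=2 G=5 C=7): GC 12/21 = 57.1% ✓; longest run = 3 ✓ — passes.
P5 (20 nt, A=8 T=6 G=1 C=5): GC 6/20 = 30.0%, outside 44.0–64.8% ✗; longest run = 2 ✓ — fails.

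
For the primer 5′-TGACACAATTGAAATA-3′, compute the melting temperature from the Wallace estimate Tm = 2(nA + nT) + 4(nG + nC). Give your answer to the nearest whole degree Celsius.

40°C

Base counts: A=8, T=4, G=2, C=2 (length 16).
Tm = 2·(8+4) + 4·(2+2) = 2·12 + 4·4 = 24 + 16 = 40°C.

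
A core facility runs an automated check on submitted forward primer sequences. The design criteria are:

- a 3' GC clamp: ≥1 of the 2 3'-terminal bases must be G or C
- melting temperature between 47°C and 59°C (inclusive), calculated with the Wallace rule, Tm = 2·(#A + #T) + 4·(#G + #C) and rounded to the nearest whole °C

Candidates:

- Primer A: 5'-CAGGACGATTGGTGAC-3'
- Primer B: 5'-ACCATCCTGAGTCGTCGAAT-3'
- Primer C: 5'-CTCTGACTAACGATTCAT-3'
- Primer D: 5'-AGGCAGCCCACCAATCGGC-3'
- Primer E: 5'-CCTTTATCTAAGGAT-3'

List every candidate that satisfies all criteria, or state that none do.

Primer A (16 nt, A=4 T=3 G=6 C=3): 3' end AC has 1 G/C ✓; Tm = 2·7 + 4·9 = 50°C ✓ — passes.
Primer B (20 nt, A=5 T=5 G=4 C=6): 3' end AT has 0 G/C, need ≥1 ✗; Tm = 2·10 + 4·10 = 60°C, outside 47–59°C ✗ — fails.
Primer C (18 nt, A=5 T=6 G=2 C=5): 3' end AT has 0 G/C, need ≥1 ✗; Tm = 2·11 + 4·7 = 50°C ✓ — fails.
Primer D (19 nt, A=5 T=1 G=5 C=8): 3' end GC has 2 G/C ✓; Tm = 2·6 + 4·13 = 64°C, outside 47–59°C ✗ — fails.
Primer E (15 nt, A=4 T=6 G=2 C=3): 3' end AT has 0 G/C, need ≥1 ✗; Tm = 2·10 + 4·5 = 40°C, outside 47–59°C ✗ — fails.

Primer A only.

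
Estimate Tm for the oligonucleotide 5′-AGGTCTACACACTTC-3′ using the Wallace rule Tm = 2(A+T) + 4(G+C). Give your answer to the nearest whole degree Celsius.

44°C

Base counts: A=4, T=4, G=2, C=5 (length 15).
Tm = 2·(4+4) + 4·(2+5) = 2·8 + 4·7 = 16 + 28 = 44°C.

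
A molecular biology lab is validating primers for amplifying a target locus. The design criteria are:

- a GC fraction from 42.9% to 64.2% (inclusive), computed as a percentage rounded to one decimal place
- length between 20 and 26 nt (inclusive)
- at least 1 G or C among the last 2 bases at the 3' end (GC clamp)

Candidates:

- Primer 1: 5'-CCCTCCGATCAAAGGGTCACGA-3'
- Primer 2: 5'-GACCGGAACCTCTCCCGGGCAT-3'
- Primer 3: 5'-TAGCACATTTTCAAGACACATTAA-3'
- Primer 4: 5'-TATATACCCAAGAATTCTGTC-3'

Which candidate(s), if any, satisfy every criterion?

Primer 1 (22 nt, A=6 T=3 G=5 C=8): GC 13/22 = 59.1% ✓; length 22 ✓; 3' end GA has 1 G/C ✓ — passes.
Primer 2 (22 nt, A=4 T=3 G=6 C=9): GC 15/22 = 68.2%, outside 42.9–64.2% ✗; length 22 ✓; 3' end AT has 0 G/C, need ≥1 ✗ — fails.
Primer 3 (24 nt, A=10 T=7 G=2 C=5): GC 7/24 = 29.2%, outside 42.9–64.2% ✗; length 24 ✓; 3' end AA has 0 G/C, need ≥1 ✗ — fails.
Primer 4 (21 nt, A=7 T=7 G=2 C=5): GC 7/21 = 33.3%, outside 42.9–64.2% ✗; length 21 ✓; 3' end TC has 1 G/C ✓ — fails.

Primer 1 only.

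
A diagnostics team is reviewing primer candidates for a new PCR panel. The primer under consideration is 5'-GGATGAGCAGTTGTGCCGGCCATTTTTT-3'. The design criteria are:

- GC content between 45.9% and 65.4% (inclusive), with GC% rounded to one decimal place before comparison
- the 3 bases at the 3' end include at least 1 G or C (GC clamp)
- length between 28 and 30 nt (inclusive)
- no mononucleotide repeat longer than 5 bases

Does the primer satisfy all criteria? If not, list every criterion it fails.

Base counts: A=4, T=10, G=9, C=5 (length 28).
GC content: GC 14/28 = 50.0% ✓
GC clamp: 3' end TTT has 0 G/C, need ≥1 ✗
length: length 28 ✓
homopolymer run: longest run = 6, exceeds 5 ✗

Fails: GC clamp, homopolymer run.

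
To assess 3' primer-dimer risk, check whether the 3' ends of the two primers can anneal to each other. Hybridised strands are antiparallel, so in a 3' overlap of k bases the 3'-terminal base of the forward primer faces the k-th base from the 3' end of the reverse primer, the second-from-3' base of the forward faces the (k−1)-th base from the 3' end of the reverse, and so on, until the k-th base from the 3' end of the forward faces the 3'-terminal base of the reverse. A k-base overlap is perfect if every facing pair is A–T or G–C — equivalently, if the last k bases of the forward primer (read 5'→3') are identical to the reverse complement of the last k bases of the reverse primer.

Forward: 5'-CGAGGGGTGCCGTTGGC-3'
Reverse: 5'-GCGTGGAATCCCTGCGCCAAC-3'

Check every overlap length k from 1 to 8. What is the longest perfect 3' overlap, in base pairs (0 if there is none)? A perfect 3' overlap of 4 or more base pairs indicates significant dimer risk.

Last 8 bases (5'→3') — forward …CCGTTGGC, reverse …GCGCCAAC.
Reverse complement of the reverse primer's last 8 bases: GTTGGCGC; its first k bases are the reverse complement of the reverse primer's last k bases, so a perfect k-base overlap needs the forward primer's last k bases to equal them.
Comparing (forward last k vs required): k=1: C vs G ✗; k=2: GC vs GT ✗; k=3: GGC vs GTT ✗; k=4: TGGC vs GTTG ✗; k=5: TTGGC vs GTTGG ✗; k=6: GTTGGC vs GTTGGC ✓; k=7: CGTTGGC vs GTTGGCG ✗; k=8: CCGTTGGC vs GTTGGCGC ✗.
Only k = 6 is perfect, so the longest perfect 3' overlap is 6.

Longest perfect overlap: 6 complementary base pairs; significant dimer risk (threshold 4).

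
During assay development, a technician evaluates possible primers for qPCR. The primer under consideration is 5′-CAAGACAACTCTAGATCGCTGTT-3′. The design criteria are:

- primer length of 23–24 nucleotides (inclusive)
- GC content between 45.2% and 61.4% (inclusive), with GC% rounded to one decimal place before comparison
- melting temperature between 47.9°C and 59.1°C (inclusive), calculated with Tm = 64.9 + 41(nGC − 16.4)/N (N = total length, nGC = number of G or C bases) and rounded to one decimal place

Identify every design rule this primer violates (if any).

Base counts: A=7, T=6, G=4, C=6 (length 23).
length: length 23 ✓
GC content: GC 10/23 = 43.5%, outside 45.2–61.4% ✗
Tm: Tm = 64.9 + 41·(10 − 16.4)/23 = 53.5°C ✓

Fails: GC content.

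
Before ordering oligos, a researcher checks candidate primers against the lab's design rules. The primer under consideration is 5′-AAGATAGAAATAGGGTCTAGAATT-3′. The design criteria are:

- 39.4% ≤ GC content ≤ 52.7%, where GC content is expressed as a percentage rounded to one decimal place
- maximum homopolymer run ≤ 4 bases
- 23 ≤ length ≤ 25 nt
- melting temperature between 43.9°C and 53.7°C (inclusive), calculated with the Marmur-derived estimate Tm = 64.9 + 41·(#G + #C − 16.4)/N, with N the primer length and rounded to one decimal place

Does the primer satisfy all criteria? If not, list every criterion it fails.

Base counts: A=11, T=6, G=6, C=1 (length 24).
GC content: GC 7/24 = 29.2%, outside 39.4–52.7% ✗
homopolymer run: longest run = 3 ✓
length: length 24 ✓
Tm: Tm = 64.9 + 41·(7 − 16.4)/24 = 48.8°C ✓

Fails: GC content.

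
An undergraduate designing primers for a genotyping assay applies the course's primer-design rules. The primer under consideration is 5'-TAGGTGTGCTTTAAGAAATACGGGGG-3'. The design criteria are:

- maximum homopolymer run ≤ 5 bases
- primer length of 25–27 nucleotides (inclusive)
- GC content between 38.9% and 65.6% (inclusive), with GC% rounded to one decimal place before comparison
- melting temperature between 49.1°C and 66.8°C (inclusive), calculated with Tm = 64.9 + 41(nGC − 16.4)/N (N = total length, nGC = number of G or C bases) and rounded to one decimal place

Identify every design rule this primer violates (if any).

Meets all criteria.

Base counts: A=7, T=7, G=10, C=2 (length 26).
homopolymer run: longest run = 5 ✓
length: length 26 ✓
GC content: GC 12/26 = 46.2% ✓
Tm: Tm = 64.9 + 41·(12 − 16.4)/26 = 58.0°C ✓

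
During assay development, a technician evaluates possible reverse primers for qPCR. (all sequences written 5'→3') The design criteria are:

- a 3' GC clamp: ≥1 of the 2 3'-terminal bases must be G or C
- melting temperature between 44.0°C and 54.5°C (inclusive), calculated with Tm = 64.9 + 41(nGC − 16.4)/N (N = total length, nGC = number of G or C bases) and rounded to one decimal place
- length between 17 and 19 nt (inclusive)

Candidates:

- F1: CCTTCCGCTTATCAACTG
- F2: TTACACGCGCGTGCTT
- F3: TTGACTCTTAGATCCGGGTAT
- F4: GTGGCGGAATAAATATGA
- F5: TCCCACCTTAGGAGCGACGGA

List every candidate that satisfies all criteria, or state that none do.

F1 (18 nt, A=3 T=6 G=2 C=7): 3' end TG has 1 G/C ✓; Tm = 64.9 + 41·(9 − 16.4)/18 = 48.0°C ✓; length 18 ✓ — passes.
F2 (16 nt, A=2 T=5 G=4 C=5): 3' end TT has 0 G/C, need ≥1 ✗; Tm = 64.9 + 41·(9 − 16.4)/16 = 45.9°C ✓; length 16, outside 17–19 ✗ — fails.
F3 (21 nt, A=4 T=8 G=5 C=4): 3' end AT has 0 G/C, need ≥1 ✗; Tm = 64.9 + 41·(9 − 16.4)/21 = 50.5°C ✓; length 21, outside 17–19 ✗ — fails.
F4 (18 nt, A=7 T=4 G=6 C=1): 3' end GA has 1 G/C ✓; Tm = 64.9 + 41·(7 − 16.4)/18 = 43.5°C, outside 44.0–54.5°C ✗; length 18 ✓ — fails.
F5 (21 nt, A=5 T=3 G=6 C=7): 3' end GA has 1 G/C ✓; Tm = 64.9 + 41·(13 − 16.4)/21 = 58.3°C, outside 44.0–54.5°C ✗; length 21, outside 17–19 ✗ — fails.

F1 only.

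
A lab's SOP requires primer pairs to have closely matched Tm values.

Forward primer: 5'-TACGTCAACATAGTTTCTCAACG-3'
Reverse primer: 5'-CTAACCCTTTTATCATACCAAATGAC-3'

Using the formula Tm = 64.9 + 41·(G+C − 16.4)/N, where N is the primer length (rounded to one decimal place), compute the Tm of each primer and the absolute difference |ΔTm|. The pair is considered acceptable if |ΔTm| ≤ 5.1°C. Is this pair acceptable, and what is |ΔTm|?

Forward: G+C = 9, N = 23 → Tm = 64.9 + 41·(9 − 16.4)/23 = 51.7°C.
Reverse: G+C = 9, N = 26 → Tm = 64.9 + 41·(9 − 16.4)/26 = 53.2°C.
|ΔTm| = |51.7 − 53.2| = 1.5°C, ≤ 5.1°C.

|ΔTm| = 1.5°C; the pair is acceptable.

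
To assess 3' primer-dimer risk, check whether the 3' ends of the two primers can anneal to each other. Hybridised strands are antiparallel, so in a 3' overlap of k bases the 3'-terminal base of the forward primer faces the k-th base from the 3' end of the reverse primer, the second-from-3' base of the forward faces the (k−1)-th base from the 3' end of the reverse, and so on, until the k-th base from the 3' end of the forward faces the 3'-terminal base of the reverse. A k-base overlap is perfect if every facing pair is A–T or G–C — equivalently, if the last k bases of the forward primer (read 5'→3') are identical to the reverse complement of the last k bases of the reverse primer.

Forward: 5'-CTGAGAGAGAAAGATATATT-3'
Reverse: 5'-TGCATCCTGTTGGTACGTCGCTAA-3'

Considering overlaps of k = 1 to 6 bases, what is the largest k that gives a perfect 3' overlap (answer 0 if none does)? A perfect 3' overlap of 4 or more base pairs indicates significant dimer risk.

Longest perfect overlap: 2 complementary base pairs; below the dimer-risk threshold (threshold 4).

Last 6 bases (5'→3') — forward …TATATT, reverse …CGCTAA.
Reverse complement of the reverse primer's last 6 bases: TTAGCG; its first k bases are the reverse complement of the reverse primer's last k bases, so a perfect k-base overlap needs the forward primer's last k bases to equal them.
Comparing (forward last k vs required): k=1: T vs T ✓; k=2: TT vs TT ✓; k=3: ATT vs TTA ✗; k=4: TATT vs TTAG ✗; k=5: ATATT vs TTAGC ✗; k=6: TATATT vs TTAGCG ✗.
Perfect overlaps at k = 1, 2; the largest is 2.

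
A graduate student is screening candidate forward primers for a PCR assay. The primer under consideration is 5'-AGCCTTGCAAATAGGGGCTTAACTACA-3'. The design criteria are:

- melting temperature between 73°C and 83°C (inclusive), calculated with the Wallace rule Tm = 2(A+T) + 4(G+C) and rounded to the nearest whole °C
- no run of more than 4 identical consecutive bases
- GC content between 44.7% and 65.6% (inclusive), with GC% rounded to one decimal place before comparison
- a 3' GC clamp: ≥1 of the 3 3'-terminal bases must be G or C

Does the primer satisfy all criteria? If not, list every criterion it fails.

Base counts: A=9, T=6, G=6, C=6 (length 27).
Tm: Tm = 2·15 + 4·12 = 78°C ✓
homopolymer run: longest run = 4 ✓
GC content: GC 12/27 = 44.4%, outside 44.7–65.6% ✗
GC clamp: 3' end ACA has 1 G/C ✓

Fails: GC content.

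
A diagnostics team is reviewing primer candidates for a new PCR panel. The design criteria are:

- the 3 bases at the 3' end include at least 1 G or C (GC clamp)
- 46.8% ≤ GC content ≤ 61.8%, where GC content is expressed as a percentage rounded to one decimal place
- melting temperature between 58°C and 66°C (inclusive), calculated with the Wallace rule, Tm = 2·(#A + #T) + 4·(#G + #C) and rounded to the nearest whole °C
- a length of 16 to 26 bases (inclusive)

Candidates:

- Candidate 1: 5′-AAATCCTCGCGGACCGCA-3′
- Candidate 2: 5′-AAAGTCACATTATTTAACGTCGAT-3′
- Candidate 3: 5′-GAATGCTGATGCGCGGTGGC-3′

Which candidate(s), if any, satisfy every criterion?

Candidate 1 (18 nt, A=5 T=2 G=4 C=7): 3' end GCA has 2 G/C ✓; GC 11/18 = 61.1% ✓; Tm = 2·7 + 4·11 = 58°C ✓; length 18 ✓ — passes.
Candidate 2 (24 nt, A=9 T=8 G=3 C=4): 3' end GAT has 1 G/C ✓; GC 7/24 = 29.2%, outside 46.8–61.8% ✗; Tm = 2·17 + 4·7 = 62°C ✓; length 24 ✓ — fails.
Candidate 3 (20 nt, A=3 T=4 G=9 C=4): 3' end GGC has 3 G/C ✓; GC 13/20 = 65.0%, outside 46.8–61.8% ✗; Tm = 2·7 + 4·13 = 66°C ✓; length 20 ✓ — fails.

Candidate 1 only.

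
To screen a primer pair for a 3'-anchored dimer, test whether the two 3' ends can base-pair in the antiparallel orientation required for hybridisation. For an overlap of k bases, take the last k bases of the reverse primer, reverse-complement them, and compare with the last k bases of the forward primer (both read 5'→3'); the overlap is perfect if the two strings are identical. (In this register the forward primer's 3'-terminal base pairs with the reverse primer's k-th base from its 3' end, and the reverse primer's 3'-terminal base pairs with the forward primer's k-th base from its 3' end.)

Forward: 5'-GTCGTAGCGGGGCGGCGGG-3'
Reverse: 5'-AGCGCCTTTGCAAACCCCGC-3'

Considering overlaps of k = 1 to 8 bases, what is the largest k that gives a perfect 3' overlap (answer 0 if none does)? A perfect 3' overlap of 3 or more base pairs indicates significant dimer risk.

Last 8 bases (5'→3') — forward …GCGGCGGG, reverse …AACCCCGC.
Reverse complement of the reverse primer's last 8 bases: GCGGGGTT; its first k bases are the reverse complement of the reverse primer's last k bases, so a perfect k-base overlap needs the forward primer's last k bases to equal them.
Comparing (forward last k vs required): k=1: G vs G ✓; k=2: GG vs GC ✗; k=3: GGG vs GCG ✗; k=4: CGGG vs GCGG ✗; k=5: GCGGG vs GCGGG ✓; k=6: GGCGGG vs GCGGGG ✗; k=7: CGGCGGG vs GCGGGGT ✗; k=8: GCGGCGGG vs GCGGGGTT ✗.
Perfect overlaps at k = 1, 5; the largest is 5.

Longest perfect overlap: 5 complementary base pairs; significant dimer risk (threshold 3).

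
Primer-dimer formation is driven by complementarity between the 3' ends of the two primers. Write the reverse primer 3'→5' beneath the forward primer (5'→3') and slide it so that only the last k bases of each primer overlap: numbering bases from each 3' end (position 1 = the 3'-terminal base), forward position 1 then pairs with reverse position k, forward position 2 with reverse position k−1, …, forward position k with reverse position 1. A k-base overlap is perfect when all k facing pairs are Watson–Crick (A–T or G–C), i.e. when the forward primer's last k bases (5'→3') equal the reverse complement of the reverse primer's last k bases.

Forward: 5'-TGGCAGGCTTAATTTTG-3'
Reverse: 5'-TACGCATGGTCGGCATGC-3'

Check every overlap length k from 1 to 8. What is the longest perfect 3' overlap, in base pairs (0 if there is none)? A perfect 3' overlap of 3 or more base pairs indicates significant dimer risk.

Longest perfect overlap: 1 complementary base pair; below the dimer-risk threshold (threshold 3).

Last 8 bases (5'→3') — forward …TAATTTTG, reverse …CGGCATGC.
Reverse complement of the reverse primer's last 8 bases: GCATGCCG; its first k bases are the reverse complement of the reverse primer's last k bases, so a perfect k-base overlap needs the forward primer's last k bases to equal them.
Comparing (forward last k vs required): k=1: G vs G ✓; k=2: TG vs GC ✗; k=3: TTG vs GCA ✗; k=4: TTTG vs GCAT ✗; k=5: TTTTG vs GCATG ✗; k=6: ATTTTG vs GCATGC ✗; k=7: AATTTTG vs GCATGCC ✗; k=8: TAATTTTG vs GCATGCCG ✗.
Only k = 1 is perfect, so the longest perfect 3' overlap is 1.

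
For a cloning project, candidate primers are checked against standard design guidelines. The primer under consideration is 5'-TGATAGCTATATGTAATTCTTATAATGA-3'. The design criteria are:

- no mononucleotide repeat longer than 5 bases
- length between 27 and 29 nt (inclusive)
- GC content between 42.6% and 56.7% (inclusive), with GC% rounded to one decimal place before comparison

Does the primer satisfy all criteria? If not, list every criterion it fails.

Fails: GC content.

Base counts: A=10, T=12, G=4, C=2 (length 28).
homopolymer run: longest run = 2 ✓
length: length 28 ✓
GC content: GC 6/28 = 21.4%, outside 42.6–56.7% ✗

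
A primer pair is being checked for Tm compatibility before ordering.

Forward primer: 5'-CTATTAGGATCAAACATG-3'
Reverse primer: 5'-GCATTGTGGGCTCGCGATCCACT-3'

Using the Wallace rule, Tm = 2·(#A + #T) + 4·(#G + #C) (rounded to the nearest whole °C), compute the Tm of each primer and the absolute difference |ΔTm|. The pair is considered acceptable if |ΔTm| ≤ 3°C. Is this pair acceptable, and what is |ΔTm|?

|ΔTm| = 26°C; the pair is not acceptable.

Forward: A=7 T=5 G=3 C=3 → Tm = 2·12 + 4·6 = 48°C.
Reverse: A=3 T=6 G=7 C=7 → Tm = 2·9 + 4·14 = 74°C.
|ΔTm| = |48 − 74| = 26°C, > 3°C.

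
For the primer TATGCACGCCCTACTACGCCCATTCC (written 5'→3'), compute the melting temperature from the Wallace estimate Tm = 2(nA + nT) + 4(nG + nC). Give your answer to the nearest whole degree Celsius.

Base counts: A=5, T=6, G=3, C=12 (length 26).
Tm = 2·(5+6) + 4·(3+12) = 2·11 + 4·15 = 22 + 60 = 82°C.

82°C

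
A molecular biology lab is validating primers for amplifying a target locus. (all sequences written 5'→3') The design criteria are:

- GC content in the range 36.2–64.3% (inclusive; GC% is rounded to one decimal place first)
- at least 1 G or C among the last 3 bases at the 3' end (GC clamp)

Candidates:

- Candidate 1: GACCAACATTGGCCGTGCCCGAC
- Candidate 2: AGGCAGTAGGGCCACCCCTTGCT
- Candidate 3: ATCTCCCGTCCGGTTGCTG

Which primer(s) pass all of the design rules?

Candidate 1 (23 nt, A=5 T=3 G=6 C=9): GC 15/23 = 65.2%, outside 36.2–64.3% ✗; 3' end GAC has 2 G/C ✓ — fails.
Candidate 2 (23 nt, A=4 T=4 G=7 C=8): GC 15/23 = 65.2%, outside 36.2–64.3% ✗; 3' end GCT has 2 G/C ✓ — fails.
Candidate 3 (19 nt, A=1 T=6 G=5 C=7): GC 12/19 = 63.2% ✓; 3' end CTG has 2 G/C ✓ — passes.

Candidate 3 only.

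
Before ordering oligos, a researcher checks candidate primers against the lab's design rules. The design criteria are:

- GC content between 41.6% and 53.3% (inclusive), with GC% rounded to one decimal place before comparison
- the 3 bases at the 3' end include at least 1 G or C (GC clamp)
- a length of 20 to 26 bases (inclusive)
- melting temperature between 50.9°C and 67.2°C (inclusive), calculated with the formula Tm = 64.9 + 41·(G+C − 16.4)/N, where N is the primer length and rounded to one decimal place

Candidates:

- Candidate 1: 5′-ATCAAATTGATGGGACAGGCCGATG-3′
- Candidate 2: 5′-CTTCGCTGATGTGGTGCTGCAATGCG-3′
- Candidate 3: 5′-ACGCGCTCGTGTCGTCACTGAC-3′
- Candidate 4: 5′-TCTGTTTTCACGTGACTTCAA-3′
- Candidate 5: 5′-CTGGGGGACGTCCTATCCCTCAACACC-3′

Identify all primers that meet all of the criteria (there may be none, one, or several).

Candidate 1 (25 nt, A=8 T=5 G=8 C=4): GC 12/25 = 48.0% ✓; 3' end ATG has 1 G/C ✓; length 25 ✓; Tm = 64.9 + 41·(12 − 16.4)/25 = 57.7°C ✓ — passes.
Candidate 2 (26 nt, A=3 T=8 G=9 C=6): GC 15/26 = 57.7%, outside 41.6–53.3% ✗; 3' end GCG has 3 G/C ✓; length 26 ✓; Tm = 64.9 + 41·(15 − 16.4)/26 = 62.7°C ✓ — fails.
Candidate 3 (22 nt, A=3 T=5 G=6 C=8): GC 14/22 = 63.6%, outside 41.6–53.3% ✗; 3' end GAC has 2 G/C ✓; length 22 ✓; Tm = 64.9 + 41·(14 − 16.4)/22 = 60.4°C ✓ — fails.
Candidate 4 (21 nt, A=4 T=9 G=3 C=5): GC 8/21 = 38.1%, outside 41.6–53.3% ✗; 3' end CAA has 1 G/C ✓; length 21 ✓; Tm = 64.9 + 41·(8 − 16.4)/21 = 48.5°C, outside 50.9–67.2°C ✗ — fails.
Candidate 5 (27 nt, A=5 T=5 G=6 C=11): GC 17/27 = 63.0%, outside 41.6–53.3% ✗; 3' end ACC has 2 G/C ✓; length 27, outside 20–26 ✗; Tm = 64.9 + 41·(17 − 16.4)/27 = 65.8°C ✓ — fails.

Candidate 1 only.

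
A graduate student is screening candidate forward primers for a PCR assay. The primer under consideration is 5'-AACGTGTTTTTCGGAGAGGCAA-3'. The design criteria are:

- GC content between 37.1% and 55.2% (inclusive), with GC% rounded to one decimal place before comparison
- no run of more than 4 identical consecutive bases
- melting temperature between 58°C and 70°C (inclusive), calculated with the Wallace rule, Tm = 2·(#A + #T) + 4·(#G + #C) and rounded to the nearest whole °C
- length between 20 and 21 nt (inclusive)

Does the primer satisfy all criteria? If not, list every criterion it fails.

Base counts: A=6, T=6, G=7, C=3 (length 22).
GC content: GC 10/22 = 45.5% ✓
homopolymer run: longest run = 5, exceeds 4 ✗
Tm: Tm = 2·12 + 4·10 = 64°C ✓
length: length 22, outside 20–21 ✗

Fails: homopolymer run, length.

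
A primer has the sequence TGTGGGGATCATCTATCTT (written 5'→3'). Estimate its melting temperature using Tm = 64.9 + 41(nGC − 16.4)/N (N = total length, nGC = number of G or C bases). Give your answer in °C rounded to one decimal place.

46.8°C

Base counts: A=3, T=8, G=5, C=3; G+C = 8, N = 19.
Tm = 64.9 + 41·(8 − 16.4)/19 = 64.9 + -344.40/19 = 46.8°C.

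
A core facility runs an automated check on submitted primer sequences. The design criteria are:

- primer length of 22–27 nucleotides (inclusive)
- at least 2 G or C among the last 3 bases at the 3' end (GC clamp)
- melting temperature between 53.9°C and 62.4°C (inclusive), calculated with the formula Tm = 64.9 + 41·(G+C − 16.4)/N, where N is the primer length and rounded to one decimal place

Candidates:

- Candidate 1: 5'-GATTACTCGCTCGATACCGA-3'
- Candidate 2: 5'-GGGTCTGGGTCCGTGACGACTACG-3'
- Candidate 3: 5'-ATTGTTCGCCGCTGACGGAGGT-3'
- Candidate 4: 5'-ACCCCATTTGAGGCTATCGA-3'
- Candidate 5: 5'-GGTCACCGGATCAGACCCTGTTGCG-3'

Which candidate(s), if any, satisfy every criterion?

Candidate 1 (20 nt, A=5 T=5 G=4 C=6): length 20, outside 22–27 ✗; 3' end CGA has 2 G/C ✓; Tm = 64.9 + 41·(10 − 16.4)/20 = 51.8°C, outside 53.9–62.4°C ✗ — fails.
Candidate 2 (24 nt, A=3 T=5 G=10 C=6): length 24 ✓; 3' end ACG has 2 G/C ✓; Tm = 64.9 + 41·(16 − 16.4)/24 = 64.2°C, outside 53.9–62.4°C ✗ — fails.
Candidate 3 (22 nt, A=3 T=6 G=8 C=5): length 22 ✓; 3' end GGT has 2 G/C ✓; Tm = 64.9 + 41·(13 − 16.4)/22 = 58.6°C ✓ — passes.
Candidate 4 (20 nt, A=5 T=5 G=4 C=6): length 20, outside 22–27 ✗; 3' end CGA has 2 G/C ✓; Tm = 64.9 + 41·(10 − 16.4)/20 = 51.8°C, outside 53.9–62.4°C ✗ — fails.
Candidate 5 (25 nt, A=4 T=5 G=8 C=8): length 25 ✓; 3' end GCG has 3 G/C ✓; Tm = 64.9 + 41·(16 − 16.4)/25 = 64.2°C, outside 53.9–62.4°C ✗ — fails.

Candidate 3 only.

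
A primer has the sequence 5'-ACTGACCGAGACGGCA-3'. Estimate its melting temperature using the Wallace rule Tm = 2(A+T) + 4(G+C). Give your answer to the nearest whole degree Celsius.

Base counts: A=5, T=1, G=5, C=5 (length 16).
Tm = 2·(5+1) + 4·(5+5) = 2·6 + 4·10 = 12 + 40 = 52°C.

52°C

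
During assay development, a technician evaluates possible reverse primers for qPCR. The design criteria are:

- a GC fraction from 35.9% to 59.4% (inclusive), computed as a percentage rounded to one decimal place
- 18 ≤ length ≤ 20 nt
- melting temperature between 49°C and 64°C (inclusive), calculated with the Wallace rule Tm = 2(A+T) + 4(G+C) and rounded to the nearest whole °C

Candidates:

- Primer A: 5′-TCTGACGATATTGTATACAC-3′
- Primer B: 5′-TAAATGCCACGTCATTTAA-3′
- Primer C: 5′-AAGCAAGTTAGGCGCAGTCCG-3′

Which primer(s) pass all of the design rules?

Primer A (20 nt, A=6 T=7 G=3 C=4): GC 7/20 = 35.0%, outside 35.9–59.4% ✗; length 20 ✓; Tm = 2·13 + 4·7 = 54°C ✓ — fails.
Primer B (19 nt, A=7 T=6 G=2 C=4): GC 6/19 = 31.6%, outside 35.9–59.4% ✗; length 19 ✓; Tm = 2·13 + 4·6 = 50°C ✓ — fails.
Primer C (21 nt, A=6 T=3 G=7 C=5): GC 12/21 = 57.1% ✓; length 21, outside 18–20 ✗; Tm = 2·9 + 4·12 = 66°C, outside 49–64°C ✗ — fails.

None of the candidates satisfy all criteria.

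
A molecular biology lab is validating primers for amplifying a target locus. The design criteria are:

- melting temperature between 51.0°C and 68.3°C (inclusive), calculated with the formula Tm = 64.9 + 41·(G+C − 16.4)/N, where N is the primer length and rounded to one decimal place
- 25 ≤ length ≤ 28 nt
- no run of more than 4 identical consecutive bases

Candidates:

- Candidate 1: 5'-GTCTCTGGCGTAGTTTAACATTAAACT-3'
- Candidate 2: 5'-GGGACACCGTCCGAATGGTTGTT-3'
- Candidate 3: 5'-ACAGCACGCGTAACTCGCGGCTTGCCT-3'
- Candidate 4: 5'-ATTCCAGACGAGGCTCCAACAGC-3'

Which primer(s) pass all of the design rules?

Candidate 1 (27 nt, A=7 T=10 G=5 C=5): Tm = 64.9 + 41·(10 − 16.4)/27 = 55.2°C ✓; length 27 ✓; longest run = 3 ✓ — passes.
Candidate 2 (23 nt, A=4 T=6 G=8 C=5): Tm = 64.9 + 41·(13 − 16.4)/23 = 58.8°C ✓; length 23, outside 25–28 ✗; longest run = 3 ✓ — fails.
Candidate 3 (27 nt, A=5 T=5 G=7 C=10): Tm = 64.9 + 41·(17 − 16.4)/27 = 65.8°C ✓; length 27 ✓; longest run = 2 ✓ — passes.
Candidate 4 (23 nt, A=7 T=3 G=5 C=8): Tm = 64.9 + 41·(13 − 16.4)/23 = 58.8°C ✓; length 23, outside 25–28 ✗; longest run = 2 ✓ — fails.

Candidate 1 and Candidate 3.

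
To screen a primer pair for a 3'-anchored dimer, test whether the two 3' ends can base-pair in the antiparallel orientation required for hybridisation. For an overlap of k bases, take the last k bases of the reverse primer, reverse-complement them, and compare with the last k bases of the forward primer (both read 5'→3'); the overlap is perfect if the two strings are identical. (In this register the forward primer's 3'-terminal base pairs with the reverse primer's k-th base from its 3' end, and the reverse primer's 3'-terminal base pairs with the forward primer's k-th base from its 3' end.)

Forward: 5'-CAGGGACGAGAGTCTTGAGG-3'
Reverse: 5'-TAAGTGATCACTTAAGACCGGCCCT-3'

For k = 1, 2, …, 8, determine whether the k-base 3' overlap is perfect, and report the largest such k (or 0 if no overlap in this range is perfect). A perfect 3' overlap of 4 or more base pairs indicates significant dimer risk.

Last 8 bases (5'→3') — forward …TCTTGAGG, reverse …CCGGCCCT.
Reverse complement of the reverse primer's last 8 bases: AGGGCCGG; its first k bases are the reverse complement of the reverse primer's last k bases, so a perfect k-base overlap needs the forward primer's last k bases to equal them.
Comparing (forward last k vs required): k=1: G vs A ✗; k=2: GG vs AG ✗; k=3: AGG vs AGG ✓; k=4: GAGG vs AGGG ✗; k=5: TGAGG vs AGGGC ✗; k=6: TTGAGG vs AGGGCC ✗; k=7: CTTGAGG vs AGGGCCG ✗; k=8: TCTTGAGG vs AGGGCCGG ✗.
Only k = 3 is perfect, so the longest perfect 3' overlap is 3.

Longest perfect overlap: 3 complementary base pairs; below the dimer-risk threshold (threshold 4).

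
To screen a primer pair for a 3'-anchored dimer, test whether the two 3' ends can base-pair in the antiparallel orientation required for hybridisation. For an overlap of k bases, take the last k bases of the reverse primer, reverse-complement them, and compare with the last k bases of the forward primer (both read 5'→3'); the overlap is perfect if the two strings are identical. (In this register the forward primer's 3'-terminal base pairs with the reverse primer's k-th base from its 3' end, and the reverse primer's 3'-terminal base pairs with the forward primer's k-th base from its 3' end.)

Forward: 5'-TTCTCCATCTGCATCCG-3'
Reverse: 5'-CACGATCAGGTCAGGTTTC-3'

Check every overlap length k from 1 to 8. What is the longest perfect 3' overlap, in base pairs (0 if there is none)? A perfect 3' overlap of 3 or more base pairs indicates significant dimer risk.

Last 8 bases (5'→3') — forward …TGCATCCG, reverse …CAGGTTTC.
Reverse complement of the reverse primer's last 8 bases: GAAACCTG; its first k bases are the reverse complement of the reverse primer's last k bases, so a perfect k-base overlap needs the forward primer's last k bases to equal them.
Comparing (forward last k vs required): k=1: G vs G ✓; k=2: CG vs GA ✗; k=3: CCG vs GAA ✗; k=4: TCCG vs GAAA ✗; k=5: ATCCG vs GAAAC ✗; k=6: CATCCG vs GAAACC ✗; k=7: GCATCCG vs GAAACCT ✗; k=8: TGCATCCG vs GAAACCTG ✗.
Only k = 1 is perfect, so the longest perfect 3' overlap is 1.

Longest perfect overlap: 1 complementary base pair; below the dimer-risk threshold (threshold 3).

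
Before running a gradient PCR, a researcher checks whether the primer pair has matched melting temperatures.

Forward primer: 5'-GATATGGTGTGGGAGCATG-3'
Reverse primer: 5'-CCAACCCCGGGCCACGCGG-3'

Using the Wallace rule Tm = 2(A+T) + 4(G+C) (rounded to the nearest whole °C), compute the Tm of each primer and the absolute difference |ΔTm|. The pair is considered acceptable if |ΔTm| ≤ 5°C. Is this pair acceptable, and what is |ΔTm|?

|ΔTm| = 12°C; the pair is not acceptable.

Forward: A=4 T=5 G=9 C=1 → Tm = 2·9 + 4·10 = 58°C.
Reverse: A=3 T=0 G=6 C=10 → Tm = 2·3 + 4·16 = 70°C.
|ΔTm| = |58 − 70| = 12°C, > 5°C.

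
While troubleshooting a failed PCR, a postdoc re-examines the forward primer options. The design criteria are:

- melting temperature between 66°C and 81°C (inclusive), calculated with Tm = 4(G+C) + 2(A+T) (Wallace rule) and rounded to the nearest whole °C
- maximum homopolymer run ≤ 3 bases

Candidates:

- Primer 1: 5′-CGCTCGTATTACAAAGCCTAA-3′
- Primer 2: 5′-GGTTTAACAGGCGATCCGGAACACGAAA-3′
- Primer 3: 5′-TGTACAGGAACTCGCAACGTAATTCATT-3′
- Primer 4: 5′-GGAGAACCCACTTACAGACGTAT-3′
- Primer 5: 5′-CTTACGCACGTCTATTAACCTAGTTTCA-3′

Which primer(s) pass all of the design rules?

Primer 1 (21 nt, A=7 T=5 G=3 C=6): Tm = 2·12 + 4·9 = 60°C, outside 66–81°C ✗; longest run = 3 ✓ — fails.
Primer 2 (28 nt, A=10 T=4 G=8 C=6): Tm = 2·14 + 4·14 = 84°C, outside 66–81°C ✗; longest run = 3 ✓ — fails.
Primer 3 (28 nt, A=9 T=8 G=5 C=6): Tm = 2·17 + 4·11 = 78°C ✓; longest run = 2 ✓ — passes.
Primer 4 (23 nt, A=8 T=4 G=5 C=6): Tm = 2·12 + 4·11 = 68°C ✓; longest run = 3 ✓ — passes.
Primer 5 (28 nt, A=7 T=10 G=3 C=8): Tm = 2·17 + 4·11 = 78°C ✓; longest run = 3 ✓ — passes.

Primer 3, Primer 4 and Primer 5.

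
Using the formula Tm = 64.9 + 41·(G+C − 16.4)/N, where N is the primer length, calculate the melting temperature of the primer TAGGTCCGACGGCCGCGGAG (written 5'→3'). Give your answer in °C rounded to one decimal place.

Base counts: A=3, T=2, G=9, C=6; G+C = 15, N = 20.
Tm = 64.9 + 41·(15 − 16.4)/20 = 64.9 + -57.40/20 = 62.0°C.

62.0°C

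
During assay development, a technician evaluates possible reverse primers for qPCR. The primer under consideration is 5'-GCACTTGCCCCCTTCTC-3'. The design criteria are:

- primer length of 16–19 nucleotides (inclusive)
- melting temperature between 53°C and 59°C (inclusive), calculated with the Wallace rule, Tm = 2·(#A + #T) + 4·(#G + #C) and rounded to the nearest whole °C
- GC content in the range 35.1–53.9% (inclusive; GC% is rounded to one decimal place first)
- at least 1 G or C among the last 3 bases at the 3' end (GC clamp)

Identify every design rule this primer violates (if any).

Base counts: A=1, T=5, G=2, C=9 (length 17).
length: length 17 ✓
Tm: Tm = 2·6 + 4·11 = 56°C ✓
GC content: GC 11/17 = 64.7%, outside 35.1–53.9% ✗
GC clamp: 3' end CTC has 2 G/C ✓

Fails: GC content.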